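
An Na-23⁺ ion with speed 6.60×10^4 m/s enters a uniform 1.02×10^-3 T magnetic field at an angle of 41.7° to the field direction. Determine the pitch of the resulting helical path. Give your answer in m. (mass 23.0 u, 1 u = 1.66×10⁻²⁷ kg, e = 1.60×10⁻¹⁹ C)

pitch ≈ 72.4 m

The velocity component along B is v∥ = v cos41.7° = 4.93×10^4 m/s.
The cyclotron period T = 2πm/(qB) = 1.47×10^-3 s is set by m, q, B alone.
Pitch = v∥·T = (4.93×10^4)(1.47×10^-3) = 72.4 m.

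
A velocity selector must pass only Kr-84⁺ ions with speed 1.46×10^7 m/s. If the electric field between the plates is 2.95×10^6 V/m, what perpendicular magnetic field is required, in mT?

B ≈ 202 mT

qE = qvB ⇒ B = E/v = (2.95×10^6) / (1.46×10^7) = 0.202 T.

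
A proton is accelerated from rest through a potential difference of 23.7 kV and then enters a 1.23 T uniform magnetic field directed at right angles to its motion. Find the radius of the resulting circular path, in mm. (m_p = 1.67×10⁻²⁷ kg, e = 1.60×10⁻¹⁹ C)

r ≈ 18.1 mm

The kinetic energy gained is K = qV = (1×1.60×10^-19)(2.37×10^4) = 3.79×10^-15 J.
v = √(2K/m) = 2.13×10^6 m/s.
r = mv/(qB) = (1.67×10^-27)(2.13×10^6) / [(1×1.60×10^-19)(1.23)] = 0.0181 m.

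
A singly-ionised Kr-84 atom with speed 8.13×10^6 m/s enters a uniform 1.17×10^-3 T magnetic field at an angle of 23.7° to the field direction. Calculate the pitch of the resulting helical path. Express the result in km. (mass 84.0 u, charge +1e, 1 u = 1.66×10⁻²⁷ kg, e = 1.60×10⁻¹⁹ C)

pitch ≈ 34.8 km

The velocity component along B is v∥ = v cos23.7° = 7.44×10^6 m/s.
The cyclotron period T = 2πm/(qB) = 4.68×10^-3 s is set by m, q, B alone.
Pitch = v∥·T = (7.44×10^6)(4.68×10^-3) = 3.48×10^4 m.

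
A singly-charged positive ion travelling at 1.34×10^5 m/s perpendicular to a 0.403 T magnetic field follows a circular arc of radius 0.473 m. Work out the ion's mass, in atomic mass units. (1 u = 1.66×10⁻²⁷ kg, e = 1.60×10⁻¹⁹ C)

qvB = mv²/r ⇒ m = qBr/v.
m = (1×1.60×10^-19)(0.403)(0.473) / (1.34×10^5) = 2.28×10^-25 kg = 137 u.

m ≈ 137 u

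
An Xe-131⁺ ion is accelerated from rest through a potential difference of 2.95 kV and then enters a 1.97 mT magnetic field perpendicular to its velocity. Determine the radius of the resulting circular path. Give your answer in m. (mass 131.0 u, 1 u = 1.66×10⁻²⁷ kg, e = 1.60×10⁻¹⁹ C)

The kinetic energy gained is K = qV = (1×1.60×10^-19)(2950) = 4.72×10^-16 J.
v = √(2K/m) = 6.59×10^4 m/s.
r = mv/(qB) = (2.17×10^-25)(6.59×10^4) / [(1×1.60×10^-19)(1.97×10^-3)] = 45.5 m.

r ≈ 45.5 m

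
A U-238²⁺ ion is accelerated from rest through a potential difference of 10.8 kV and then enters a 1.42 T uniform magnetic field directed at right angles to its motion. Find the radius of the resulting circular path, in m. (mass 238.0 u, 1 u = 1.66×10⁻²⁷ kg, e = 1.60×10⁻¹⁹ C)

r ≈ 0.115 m

The kinetic energy gained is K = qV = (2×1.60×10^-19)(1.08×10^4) = 3.46×10^-15 J.
v = √(2K/m) = 1.32×10^5 m/s.
r = mv/(qB) = (3.95×10^-25)(1.32×10^5) / [(2×1.60×10^-19)(1.42)] = 0.115 m.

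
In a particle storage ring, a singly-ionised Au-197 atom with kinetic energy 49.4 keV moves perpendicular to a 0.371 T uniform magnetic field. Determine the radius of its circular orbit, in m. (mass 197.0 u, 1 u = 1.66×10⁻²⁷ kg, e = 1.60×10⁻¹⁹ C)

r ≈ 1.21 m

Convert the energy: K = 49.4 keV = 7.90×10^-15 J.
v = √(2K/m) = √(2·7.90×10^-15/3.27×10^-25) = 2.20×10^5 m/s.
r = mv/(qB) = (3.27×10^-25)(2.20×10^5) / [(1×1.60×10^-19)(0.371)] = 1.21 m.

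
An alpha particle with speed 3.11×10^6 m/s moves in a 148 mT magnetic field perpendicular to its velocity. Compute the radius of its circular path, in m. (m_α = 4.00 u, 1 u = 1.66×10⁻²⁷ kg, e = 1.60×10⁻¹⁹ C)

r ≈ 0.436 m

The magnetic force provides the centripetal force: qvB = mv²/r, so r = mv/(qB).
r = (6.64×10^-27 kg)(3.11×10^6 m/s) / [(2×1.60×10^-19 C)(0.148 T)] = 0.436 m.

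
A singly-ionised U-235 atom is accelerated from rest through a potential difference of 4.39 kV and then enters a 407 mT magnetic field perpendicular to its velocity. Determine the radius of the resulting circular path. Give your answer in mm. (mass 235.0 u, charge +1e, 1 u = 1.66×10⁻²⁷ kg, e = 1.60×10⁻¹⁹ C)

r ≈ 359 mm

The kinetic energy gained is K = qV = (1×1.60×10^-19)(4390) = 7.02×10^-16 J.
v = √(2K/m) = 6.00×10^4 m/s.
r = mv/(qB) = (3.90×10^-25)(6.00×10^4) / [(1×1.60×10^-19)(0.407)] = 0.359 m.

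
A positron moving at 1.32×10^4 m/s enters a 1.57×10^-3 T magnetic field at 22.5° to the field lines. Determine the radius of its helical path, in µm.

r ≈ 18.3 µm

Only the perpendicular component v⊥ = v sin22.5° = 5050 m/s is bent by the field.
r = m v⊥ /(qB) = (9.11×10^-31)(5050) / [(1×1.60×10^-19)(1.57×10^-3)] = 1.83×10^-5 m.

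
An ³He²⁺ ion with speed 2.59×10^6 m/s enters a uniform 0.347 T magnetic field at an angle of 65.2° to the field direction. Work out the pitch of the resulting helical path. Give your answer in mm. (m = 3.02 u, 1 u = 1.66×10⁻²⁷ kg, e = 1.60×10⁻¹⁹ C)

pitch ≈ 308 mm

The velocity component along B is v∥ = v cos65.2° = 1.09×10^6 m/s.
The cyclotron period T = 2πm/(qB) = 2.84×10^-7 s is set by m, q, B alone.
Pitch = v∥·T = (1.09×10^6)(2.84×10^-7) = 0.308 m.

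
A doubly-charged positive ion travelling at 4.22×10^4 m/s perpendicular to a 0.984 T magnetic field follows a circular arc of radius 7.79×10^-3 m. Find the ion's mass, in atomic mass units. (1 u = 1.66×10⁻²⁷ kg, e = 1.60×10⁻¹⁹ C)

qvB = mv²/r ⇒ m = qBr/v.
m = (2×1.60×10^-19)(0.984)(7.79×10^-3) / (4.22×10^4) = 5.81×10^-26 kg = 35.0 u.

m ≈ 35.0 u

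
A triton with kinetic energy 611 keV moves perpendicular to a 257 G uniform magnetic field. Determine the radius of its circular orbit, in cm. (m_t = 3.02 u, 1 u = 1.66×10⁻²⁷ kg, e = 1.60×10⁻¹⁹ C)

Convert the energy: K = 611 keV = 9.78×10^-14 J.
v = √(2K/m) = √(2·9.78×10^-14/5.01×10^-27) = 6.25×10^6 m/s.
r = mv/(qB) = (5.01×10^-27)(6.25×10^6) / [(1×1.60×10^-19)(0.0257)] = 7.61 m.

r ≈ 761 cm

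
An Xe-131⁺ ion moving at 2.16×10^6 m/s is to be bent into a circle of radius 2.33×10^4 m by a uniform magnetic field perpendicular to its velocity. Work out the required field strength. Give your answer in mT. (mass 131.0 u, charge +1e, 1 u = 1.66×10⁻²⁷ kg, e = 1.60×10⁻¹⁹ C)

qvB = mv²/r gives B = mv/(qr).
B = (2.17×10^-25)(2.16×10^6) / [(1×1.60×10^-19)(2.33×10^4)] = 1.26×10^-4 T.

B ≈ 0.126 mT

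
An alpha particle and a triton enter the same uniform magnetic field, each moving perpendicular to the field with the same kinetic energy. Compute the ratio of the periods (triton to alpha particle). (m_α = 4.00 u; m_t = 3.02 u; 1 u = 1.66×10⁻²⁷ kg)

ratio ≈ 1.51

T = 2πm/(qB) is independent of speed, so T₂/T₁ = (m₂/q₂)/(m₁/q₁).
T_{triton}/T_{alpha particle} = (5.01×10^-27/1e) / (6.64×10^-27/2e) = 1.51.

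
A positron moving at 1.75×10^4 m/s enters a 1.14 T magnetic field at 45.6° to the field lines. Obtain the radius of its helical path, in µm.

Only the perpendicular component v⊥ = v sin45.6° = 1.25×10^4 m/s is bent by the field.
r = m v⊥ /(qB) = (9.11×10^-31)(1.25×10^4) / [(1×1.60×10^-19)(1.14)] = 6.24×10^-8 m.

r ≈ 0.0624 µm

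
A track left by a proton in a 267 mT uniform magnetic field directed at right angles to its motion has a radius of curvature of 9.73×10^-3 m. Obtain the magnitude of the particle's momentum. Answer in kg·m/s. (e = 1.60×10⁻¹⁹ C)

p ≈ 4.16×10^-22 kg·m/s

Since qvB = mv²/r, the momentum p = mv = qBr.
p = (1×1.60×10^-19)(0.267)(9.73×10^-3) = 4.16×10^-22 kg·m/s.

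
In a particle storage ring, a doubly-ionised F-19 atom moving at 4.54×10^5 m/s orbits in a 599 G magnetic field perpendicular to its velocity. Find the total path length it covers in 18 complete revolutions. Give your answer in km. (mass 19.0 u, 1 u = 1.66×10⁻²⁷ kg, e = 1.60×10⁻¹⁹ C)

L ≈ 0.0845 km

r = mv/(qB) = 0.747 m, so one revolution covers 2πr = 4.69 m.
In 18 revolutions: L = 18·2πr = 84.5 m.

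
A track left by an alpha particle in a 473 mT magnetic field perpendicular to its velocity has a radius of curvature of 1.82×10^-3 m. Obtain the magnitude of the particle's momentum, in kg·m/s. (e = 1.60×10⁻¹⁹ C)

Since qvB = mv²/r, the momentum p = mv = qBr.
p = (2×1.60×10^-19)(0.473)(1.82×10^-3) = 2.75×10^-22 kg·m/s.

p ≈ 2.75×10^-22 kg·m/s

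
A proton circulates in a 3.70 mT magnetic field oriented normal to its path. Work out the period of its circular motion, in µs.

The cyclotron period is independent of speed: T = 2πm/(qB).
T = 2π(1.67×10^-27) / [(1×1.60×10^-19)(3.70×10^-3)] = 1.77×10^-5 s.

T ≈ 17.7 µs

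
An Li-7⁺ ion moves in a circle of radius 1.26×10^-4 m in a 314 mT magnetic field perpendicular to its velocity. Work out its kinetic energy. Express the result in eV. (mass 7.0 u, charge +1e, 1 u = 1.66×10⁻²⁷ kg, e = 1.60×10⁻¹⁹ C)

v = qBr/m = (1×1.60×10^-19)(0.314)(1.26×10^-4) / (1.16×10^-26) = 545 m/s.
K = ½mv² = 0.5·(1.16×10^-26)·(545)² = 1.72×10^-21 J = 0.0108 eV.

K ≈ 0.0108 eV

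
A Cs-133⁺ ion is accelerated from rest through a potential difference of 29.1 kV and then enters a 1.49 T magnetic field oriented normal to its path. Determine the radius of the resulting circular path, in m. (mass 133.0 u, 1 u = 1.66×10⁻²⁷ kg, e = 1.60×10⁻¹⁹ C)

The kinetic energy gained is K = qV = (1×1.60×10^-19)(2.91×10^4) = 4.66×10^-15 J.
v = √(2K/m) = 2.05×10^5 m/s.
r = mv/(qB) = (2.21×10^-25)(2.05×10^5) / [(1×1.60×10^-19)(1.49)] = 0.190 m.

r ≈ 0.190 m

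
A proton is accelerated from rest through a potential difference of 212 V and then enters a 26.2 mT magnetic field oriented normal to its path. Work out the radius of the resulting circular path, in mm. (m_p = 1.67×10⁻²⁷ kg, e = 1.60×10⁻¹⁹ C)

The kinetic energy gained is K = qV = (1×1.60×10^-19)(212) = 3.39×10^-17 J.
v = √(2K/m) = 2.02×10^5 m/s.
r = mv/(qB) = (1.67×10^-27)(2.02×10^5) / [(1×1.60×10^-19)(0.0262)] = 0.0803 m.

r ≈ 80.3 mm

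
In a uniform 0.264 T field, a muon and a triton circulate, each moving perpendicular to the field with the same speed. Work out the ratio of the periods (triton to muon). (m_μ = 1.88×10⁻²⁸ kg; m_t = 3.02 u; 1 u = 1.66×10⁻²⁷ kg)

T = 2πm/(qB) is independent of speed, so T₂/T₁ = (m₂/q₂)/(m₁/q₁).
T_{triton}/T_{muon} = (5.01×10^-27/1e) / (1.88×10^-28/1e) = 26.7.

ratio ≈ 26.7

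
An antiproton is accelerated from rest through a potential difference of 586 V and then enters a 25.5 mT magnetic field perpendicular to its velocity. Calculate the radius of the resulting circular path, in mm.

r ≈ 137 mm

The kinetic energy gained is K = qV = (1×1.60×10^-19)(586) = 9.38×10^-17 J.
v = √(2K/m) = 3.35×10^5 m/s.
r = mv/(qB) = (1.67×10^-27)(3.35×10^5) / [(1×1.60×10^-19)(0.0255)] = 0.137 m.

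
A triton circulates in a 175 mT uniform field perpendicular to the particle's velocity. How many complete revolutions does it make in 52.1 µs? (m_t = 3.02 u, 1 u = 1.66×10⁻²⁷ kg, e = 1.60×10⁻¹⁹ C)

T = 2πm/(qB) = 2π(5.0132×10^-27) / [(1×1.60×10^-19)(0.175)] = 1.1250×10^-6 s.
N = t/T = 5.21×10^-5 / 1.1250×10^-6 ≈ 46.31, so 46 complete revolutions.

N = 46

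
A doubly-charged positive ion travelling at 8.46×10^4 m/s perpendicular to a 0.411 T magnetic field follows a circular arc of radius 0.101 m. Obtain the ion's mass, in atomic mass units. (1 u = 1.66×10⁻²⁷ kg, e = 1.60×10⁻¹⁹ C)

qvB = mv²/r ⇒ m = qBr/v.
m = (2×1.60×10^-19)(0.411)(0.101) / (8.46×10^4) = 1.57×10^-25 kg = 94.6 u.

m ≈ 94.6 u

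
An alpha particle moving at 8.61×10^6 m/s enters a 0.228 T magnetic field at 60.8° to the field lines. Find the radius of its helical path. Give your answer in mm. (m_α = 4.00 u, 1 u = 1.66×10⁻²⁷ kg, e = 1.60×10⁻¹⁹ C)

Only the perpendicular component v⊥ = v sin60.8° = 7.52×10^6 m/s is bent by the field.
r = m v⊥ /(qB) = (6.64×10^-27)(7.52×10^6) / [(2×1.60×10^-19)(0.228)] = 0.684 m.

r ≈ 684 mm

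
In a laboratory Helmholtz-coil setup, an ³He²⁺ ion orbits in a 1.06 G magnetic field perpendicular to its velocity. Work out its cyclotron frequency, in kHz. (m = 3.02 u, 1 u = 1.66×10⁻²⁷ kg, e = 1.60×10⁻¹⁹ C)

f ≈ 1.08 kHz

f = qB/(2πm) = (2×1.60×10^-19)(1.06×10^-4) / [2π(5.01×10^-27)] = 1080 Hz.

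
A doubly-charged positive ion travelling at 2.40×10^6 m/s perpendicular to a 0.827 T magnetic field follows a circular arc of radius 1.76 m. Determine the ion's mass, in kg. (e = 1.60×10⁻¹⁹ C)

m ≈ 1.94×10^-25 kg

qvB = mv²/r ⇒ m = qBr/v.
m = (2×1.60×10^-19)(0.827)(1.76) / (2.40×10^6) = 1.94×10^-25 kg.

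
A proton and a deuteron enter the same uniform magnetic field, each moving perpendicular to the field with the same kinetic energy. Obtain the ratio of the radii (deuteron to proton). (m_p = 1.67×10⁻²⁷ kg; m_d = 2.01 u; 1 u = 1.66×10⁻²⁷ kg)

ratio ≈ 1.41

r = √(2mK)/(qB) ⇒ at equal K, r ∝ √m/q.
r_{deuteron}/r_{proton} = 1.41.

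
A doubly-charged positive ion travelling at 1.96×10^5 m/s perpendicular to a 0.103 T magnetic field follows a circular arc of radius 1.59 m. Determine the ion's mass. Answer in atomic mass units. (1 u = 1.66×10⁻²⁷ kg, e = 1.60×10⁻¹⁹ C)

m ≈ 161 u

qvB = mv²/r ⇒ m = qBr/v.
m = (2×1.60×10^-19)(0.103)(1.59) / (1.96×10^5) = 2.67×10^-25 kg = 161 u.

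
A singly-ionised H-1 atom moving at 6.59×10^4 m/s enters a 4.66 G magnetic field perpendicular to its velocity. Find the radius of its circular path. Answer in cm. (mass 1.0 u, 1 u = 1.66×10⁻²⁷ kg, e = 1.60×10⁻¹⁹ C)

r ≈ 147 cm

The magnetic force provides the centripetal force: qvB = mv²/r, so r = mv/(qB).
r = (1.66×10^-27 kg)(6.59×10^4 m/s) / [(1×1.60×10^-19 C)(4.66×10^-4 T)] = 1.47 m.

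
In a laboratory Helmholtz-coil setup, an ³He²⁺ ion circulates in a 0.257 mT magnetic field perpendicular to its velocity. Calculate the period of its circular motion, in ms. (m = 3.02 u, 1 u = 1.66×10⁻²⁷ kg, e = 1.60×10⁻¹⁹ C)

T ≈ 0.383 ms

The cyclotron period is independent of speed: T = 2πm/(qB).
T = 2π(5.01×10^-27) / [(2×1.60×10^-19)(2.57×10^-4)] = 3.83×10^-4 s.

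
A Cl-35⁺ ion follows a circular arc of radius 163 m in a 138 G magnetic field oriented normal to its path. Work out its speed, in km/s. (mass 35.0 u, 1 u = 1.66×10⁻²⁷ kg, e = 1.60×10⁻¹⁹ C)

v ≈ 6190 km/s

From qvB = mv²/r, v = qBr/m.
v = (1×1.60×10^-19)(0.0138)(163) / (5.81×10^-26) = 6.19×10^6 m/s.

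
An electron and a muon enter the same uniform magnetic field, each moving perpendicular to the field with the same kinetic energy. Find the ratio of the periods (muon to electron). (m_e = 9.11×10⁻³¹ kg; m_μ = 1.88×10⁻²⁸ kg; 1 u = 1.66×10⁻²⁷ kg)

ratio ≈ 206

T = 2πm/(qB) is independent of speed, so T₂/T₁ = (m₂/q₂)/(m₁/q₁).
T_{muon}/T_{electron} = (1.88×10^-28/1e) / (9.11×10^-31/1e) = 206.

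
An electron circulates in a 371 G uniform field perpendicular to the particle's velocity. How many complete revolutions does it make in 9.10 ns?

T = 2πm/(qB) = 2π(9.11×10^-31) / [(1×1.60×10^-19)(0.0371)] = 9.6428×10^-10 s.
N = t/T = 9.10×10^-9 / 9.6428×10^-10 ≈ 9.44, so 9 complete revolutions.

N = 9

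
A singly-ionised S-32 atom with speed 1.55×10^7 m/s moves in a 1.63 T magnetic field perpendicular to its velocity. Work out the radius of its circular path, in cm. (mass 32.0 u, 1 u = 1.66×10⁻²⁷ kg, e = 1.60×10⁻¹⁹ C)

r ≈ 316 cm

The magnetic force provides the centripetal force: qvB = mv²/r, so r = mv/(qB).
r = (5.31×10^-26 kg)(1.55×10^7 m/s) / [(1×1.60×10^-19 C)(1.63 T)] = 3.16 m.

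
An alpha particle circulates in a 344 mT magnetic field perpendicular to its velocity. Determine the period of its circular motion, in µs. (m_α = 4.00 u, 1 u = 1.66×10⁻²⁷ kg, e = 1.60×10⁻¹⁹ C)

The cyclotron period is independent of speed: T = 2πm/(qB).
T = 2π(6.64×10^-27) / [(2×1.60×10^-19)(0.344)] = 3.79×10^-7 s.

T ≈ 0.379 µs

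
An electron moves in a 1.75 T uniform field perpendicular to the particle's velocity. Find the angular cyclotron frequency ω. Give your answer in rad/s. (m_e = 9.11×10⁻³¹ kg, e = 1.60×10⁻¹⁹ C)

ω = qB/m = (1×1.60×10^-19)(1.75) / (9.11×10^-31) = 3.07×10^11 rad/s.

ω ≈ 3.07×10^11 rad/s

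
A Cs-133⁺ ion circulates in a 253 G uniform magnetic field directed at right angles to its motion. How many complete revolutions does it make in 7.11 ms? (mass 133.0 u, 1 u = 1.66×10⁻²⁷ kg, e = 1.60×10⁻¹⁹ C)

N = 20

T = 2πm/(qB) = 2π(2.2078×10^-25) / [(1×1.60×10^-19)(0.0253)] = 3.4269×10^-4 s.
N = t/T = 7.11×10^-3 / 3.4269×10^-4 ≈ 20.75, so 20 complete revolutions.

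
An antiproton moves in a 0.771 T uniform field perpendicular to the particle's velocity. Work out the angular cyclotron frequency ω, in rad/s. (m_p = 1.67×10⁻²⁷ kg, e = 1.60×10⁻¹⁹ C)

ω ≈ 7.39×10^7 rad/s

ω = qB/m = (1×1.60×10^-19)(0.771) / (1.67×10^-27) = 7.39×10^7 rad/s.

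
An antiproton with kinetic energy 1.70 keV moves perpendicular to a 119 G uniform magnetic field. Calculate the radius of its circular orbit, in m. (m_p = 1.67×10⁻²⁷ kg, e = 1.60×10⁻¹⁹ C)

r ≈ 0.501 m

Convert the energy: K = 1.70 keV = 2.72×10^-16 J.
v = √(2K/m) = √(2·2.72×10^-16/1.67×10^-27) = 5.71×10^5 m/s.
r = mv/(qB) = (1.67×10^-27)(5.71×10^5) / [(1×1.60×10^-19)(0.0119)] = 0.501 m.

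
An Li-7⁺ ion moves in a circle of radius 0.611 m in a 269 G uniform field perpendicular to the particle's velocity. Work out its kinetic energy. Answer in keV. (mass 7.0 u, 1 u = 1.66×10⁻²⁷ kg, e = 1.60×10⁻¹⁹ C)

v = qBr/m = (1×1.60×10^-19)(0.0269)(0.611) / (1.16×10^-26) = 2.26×10^5 m/s.
K = ½mv² = 0.5·(1.16×10^-26)·(2.26×10^5)² = 2.98×10^-16 J = 1.86 keV.

K ≈ 1.86 keV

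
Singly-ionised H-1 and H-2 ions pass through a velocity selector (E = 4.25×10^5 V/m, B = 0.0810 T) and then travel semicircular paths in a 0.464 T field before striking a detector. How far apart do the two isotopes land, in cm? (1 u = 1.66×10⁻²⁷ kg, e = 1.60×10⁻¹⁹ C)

Δd ≈ 23.5 cm

Both emerge at v = E/B₁ = 5.25×10^6 m/s.
r = mv/(qB₂), so r₁ = 0.117 m and r₂ = 0.235 m, giving Δr = 0.117 m.
After a semicircle each ion lands a diameter 2r from the entry slit, so the separation is 2Δr = 0.235 m.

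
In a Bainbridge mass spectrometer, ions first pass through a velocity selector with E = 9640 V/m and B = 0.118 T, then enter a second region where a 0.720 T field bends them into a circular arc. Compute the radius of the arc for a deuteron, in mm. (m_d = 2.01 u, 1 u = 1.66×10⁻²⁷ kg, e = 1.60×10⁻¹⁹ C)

The selector passes v = E/B = 9640/0.118 = 8.17×10^4 m/s.
In the deflection region, r = mv/(qB₂) = (3.34×10^-27)(8.17×10^4) / [(1×1.60×10^-19)(0.720)] = 2.37×10^-3 m.

r ≈ 2.37 mm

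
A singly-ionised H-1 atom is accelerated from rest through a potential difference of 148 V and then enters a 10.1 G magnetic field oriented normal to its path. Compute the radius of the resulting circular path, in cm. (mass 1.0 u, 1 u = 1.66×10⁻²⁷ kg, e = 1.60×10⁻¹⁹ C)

r ≈ 174 cm

The kinetic energy gained is K = qV = (1×1.60×10^-19)(148) = 2.37×10^-17 J.
v = √(2K/m) = 1.69×10^5 m/s.
r = mv/(qB) = (1.66×10^-27)(1.69×10^5) / [(1×1.60×10^-19)(1.01×10^-3)] = 1.74 m.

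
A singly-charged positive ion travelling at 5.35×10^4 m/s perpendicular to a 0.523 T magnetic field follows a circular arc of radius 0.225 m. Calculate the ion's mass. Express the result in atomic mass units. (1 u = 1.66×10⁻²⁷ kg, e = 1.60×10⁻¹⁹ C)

m ≈ 212 u

qvB = mv²/r ⇒ m = qBr/v.
m = (1×1.60×10^-19)(0.523)(0.225) / (5.35×10^4) = 3.52×10^-25 kg = 212 u.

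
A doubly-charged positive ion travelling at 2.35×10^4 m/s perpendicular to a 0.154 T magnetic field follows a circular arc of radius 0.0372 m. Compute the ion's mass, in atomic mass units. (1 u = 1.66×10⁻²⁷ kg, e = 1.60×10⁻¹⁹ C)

m ≈ 47.0 u

qvB = mv²/r ⇒ m = qBr/v.
m = (2×1.60×10^-19)(0.154)(0.0372) / (2.35×10^4) = 7.80×10^-26 kg = 47.0 u.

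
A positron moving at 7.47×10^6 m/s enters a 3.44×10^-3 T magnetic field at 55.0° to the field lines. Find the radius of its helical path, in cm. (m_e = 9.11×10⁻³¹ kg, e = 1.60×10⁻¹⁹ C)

r ≈ 1.01 cm

Only the perpendicular component v⊥ = v sin55.0° = 6.12×10^6 m/s is bent by the field.
r = m v⊥ /(qB) = (9.11×10^-31)(6.12×10^6) / [(1×1.60×10^-19)(3.44×10^-3)] = 0.0101 m.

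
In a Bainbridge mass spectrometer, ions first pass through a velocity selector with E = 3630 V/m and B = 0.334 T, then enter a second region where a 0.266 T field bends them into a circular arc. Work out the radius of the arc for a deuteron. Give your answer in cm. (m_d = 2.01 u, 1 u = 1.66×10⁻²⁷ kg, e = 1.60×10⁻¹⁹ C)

r ≈ 0.0852 cm

The selector passes v = E/B = 3630/0.334 = 1.09×10^4 m/s.
In the deflection region, r = mv/(qB₂) = (3.34×10^-27)(1.09×10^4) / [(1×1.60×10^-19)(0.266)] = 8.52×10^-4 m.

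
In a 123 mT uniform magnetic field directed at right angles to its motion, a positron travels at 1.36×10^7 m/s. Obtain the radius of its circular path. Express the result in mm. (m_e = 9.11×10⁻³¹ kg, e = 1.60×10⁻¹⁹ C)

r ≈ 0.630 mm

The magnetic force provides the centripetal force: qvB = mv²/r, so r = mv/(qB).
r = (9.11×10^-31 kg)(1.36×10^7 m/s) / [(1×1.60×10^-19 C)(0.123 T)] = 6.30×10^-4 m.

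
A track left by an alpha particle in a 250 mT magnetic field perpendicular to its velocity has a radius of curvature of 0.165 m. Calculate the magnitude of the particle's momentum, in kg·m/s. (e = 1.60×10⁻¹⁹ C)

p ≈ 1.32×10^-20 kg·m/s

Since qvB = mv²/r, the momentum p = mv = qBr.
p = (2×1.60×10^-19)(0.250)(0.165) = 1.32×10^-20 kg·m/s.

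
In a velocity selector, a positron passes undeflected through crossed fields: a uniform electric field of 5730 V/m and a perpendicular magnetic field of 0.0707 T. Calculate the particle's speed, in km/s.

For zero net force, qE = qvB, so v = E/B.
v = (5730) / (0.0707) = 8.10×10^4 m/s.

v ≈ 81.0 km/s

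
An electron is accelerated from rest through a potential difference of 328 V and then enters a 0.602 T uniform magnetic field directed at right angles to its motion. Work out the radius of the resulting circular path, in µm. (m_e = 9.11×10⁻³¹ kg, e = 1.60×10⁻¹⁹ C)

The kinetic energy gained is K = qV = (1×1.60×10^-19)(328) = 5.25×10^-17 J.
v = √(2K/m) = 1.07×10^7 m/s.
r = mv/(qB) = (9.11×10^-31)(1.07×10^7) / [(1×1.60×10^-19)(0.602)] = 1.02×10^-4 m.

r ≈ 102 µm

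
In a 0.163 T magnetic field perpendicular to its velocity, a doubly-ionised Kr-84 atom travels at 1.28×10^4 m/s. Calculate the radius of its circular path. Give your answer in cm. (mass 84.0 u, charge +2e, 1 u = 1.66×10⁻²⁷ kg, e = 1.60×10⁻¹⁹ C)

The magnetic force provides the centripetal force: qvB = mv²/r, so r = mv/(qB).
r = (1.39×10^-25 kg)(1.28×10^4 m/s) / [(2×1.60×10^-19 C)(0.163 T)] = 0.0342 m.

r ≈ 3.42 cm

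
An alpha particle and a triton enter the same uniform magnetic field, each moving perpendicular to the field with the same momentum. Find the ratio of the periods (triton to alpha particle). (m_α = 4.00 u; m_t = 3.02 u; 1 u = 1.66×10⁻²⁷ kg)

ratio ≈ 1.51

T = 2πm/(qB) is independent of speed, so T₂/T₁ = (m₂/q₂)/(m₁/q₁).
T_{triton}/T_{alpha particle} = (5.01×10^-27/1e) / (6.64×10^-27/2e) = 1.51.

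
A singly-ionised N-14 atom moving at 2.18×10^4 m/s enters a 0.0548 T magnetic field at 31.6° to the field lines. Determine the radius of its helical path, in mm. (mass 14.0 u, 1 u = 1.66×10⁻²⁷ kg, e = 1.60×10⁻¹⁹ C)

Only the perpendicular component v⊥ = v sin31.6° = 1.14×10^4 m/s is bent by the field.
r = m v⊥ /(qB) = (2.32×10^-26)(1.14×10^4) / [(1×1.60×10^-19)(0.0548)] = 0.0303 m.

r ≈ 30.3 mm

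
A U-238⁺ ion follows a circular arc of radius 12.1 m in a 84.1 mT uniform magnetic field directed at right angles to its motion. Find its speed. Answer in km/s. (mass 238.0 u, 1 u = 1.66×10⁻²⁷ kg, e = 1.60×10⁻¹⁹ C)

From qvB = mv²/r, v = qBr/m.
v = (1×1.60×10^-19)(0.0841)(12.1) / (3.95×10^-25) = 4.12×10^5 m/s.

v ≈ 412 km/s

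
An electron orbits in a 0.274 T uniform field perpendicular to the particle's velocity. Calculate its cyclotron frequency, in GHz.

f ≈ 7.66 GHz

f = qB/(2πm) = (1×1.60×10^-19)(0.274) / [2π(9.11×10^-31)] = 7.66×10^9 Hz.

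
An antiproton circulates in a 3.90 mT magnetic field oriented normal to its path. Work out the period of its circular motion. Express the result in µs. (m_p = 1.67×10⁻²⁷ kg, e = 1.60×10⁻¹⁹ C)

T ≈ 16.8 µs

The cyclotron period is independent of speed: T = 2πm/(qB).
T = 2π(1.67×10^-27) / [(1×1.60×10^-19)(3.90×10^-3)] = 1.68×10^-5 s.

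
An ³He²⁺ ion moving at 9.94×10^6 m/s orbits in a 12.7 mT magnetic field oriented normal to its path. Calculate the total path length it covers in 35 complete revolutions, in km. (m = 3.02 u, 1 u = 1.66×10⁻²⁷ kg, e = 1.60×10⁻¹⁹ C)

L ≈ 2.70 km

r = mv/(qB) = 12.3 m, so one revolution covers 2πr = 77.0 m.
In 35 revolutions: L = 35·2πr = 2700 m.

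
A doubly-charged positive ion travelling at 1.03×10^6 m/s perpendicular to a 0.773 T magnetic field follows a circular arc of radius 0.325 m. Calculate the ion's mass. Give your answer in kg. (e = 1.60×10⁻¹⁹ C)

qvB = mv²/r ⇒ m = qBr/v.
m = (2×1.60×10^-19)(0.773)(0.325) / (1.03×10^6) = 7.81×10^-26 kg.

m ≈ 7.81×10^-26 kg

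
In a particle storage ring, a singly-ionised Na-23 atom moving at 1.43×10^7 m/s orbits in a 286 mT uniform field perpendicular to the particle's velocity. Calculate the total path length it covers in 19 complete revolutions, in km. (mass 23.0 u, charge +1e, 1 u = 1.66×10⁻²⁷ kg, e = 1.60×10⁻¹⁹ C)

L ≈ 1.42 km

r = mv/(qB) = 11.9 m, so one revolution covers 2πr = 75.0 m.
In 19 revolutions: L = 19·2πr = 1420 m.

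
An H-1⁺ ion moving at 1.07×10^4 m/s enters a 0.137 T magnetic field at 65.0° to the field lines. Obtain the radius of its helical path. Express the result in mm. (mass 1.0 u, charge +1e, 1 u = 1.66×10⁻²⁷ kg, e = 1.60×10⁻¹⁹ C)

Only the perpendicular component v⊥ = v sin65.0° = 9700 m/s is bent by the field.
r = m v⊥ /(qB) = (1.66×10^-27)(9700) / [(1×1.60×10^-19)(0.137)] = 7.34×10^-4 m.

r ≈ 0.734 mm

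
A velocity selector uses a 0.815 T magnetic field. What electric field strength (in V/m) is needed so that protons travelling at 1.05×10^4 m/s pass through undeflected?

E ≈ 8560 V/m

qE = qvB ⇒ E = vB = (1.05×10^4)(0.815) = 8560 V/m.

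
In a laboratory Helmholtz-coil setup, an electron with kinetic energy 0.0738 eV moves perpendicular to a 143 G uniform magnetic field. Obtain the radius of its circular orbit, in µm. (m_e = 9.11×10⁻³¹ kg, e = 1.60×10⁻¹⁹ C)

r ≈ 64.1 µm

Convert the energy: K = 0.0738 eV = 1.18×10^-20 J.
v = √(2K/m) = √(2·1.18×10^-20/9.11×10^-31) = 1.61×10^5 m/s.
r = mv/(qB) = (9.11×10^-31)(1.61×10^5) / [(1×1.60×10^-19)(0.0143)] = 6.41×10^-5 m.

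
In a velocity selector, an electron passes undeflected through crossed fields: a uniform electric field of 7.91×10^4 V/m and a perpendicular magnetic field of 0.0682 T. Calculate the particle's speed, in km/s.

For zero net force, qE = qvB, so v = E/B.
v = (7.91×10^4) / (0.0682) = 1.16×10^6 m/s.

v ≈ 1160 km/s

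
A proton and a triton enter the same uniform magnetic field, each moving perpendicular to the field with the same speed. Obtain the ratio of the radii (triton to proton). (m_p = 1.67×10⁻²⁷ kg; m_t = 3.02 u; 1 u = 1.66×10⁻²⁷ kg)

ratio ≈ 3.00

r = mv/(qB) ⇒ at equal v, r ∝ m/q.
r_{triton}/r_{proton} = 3.00.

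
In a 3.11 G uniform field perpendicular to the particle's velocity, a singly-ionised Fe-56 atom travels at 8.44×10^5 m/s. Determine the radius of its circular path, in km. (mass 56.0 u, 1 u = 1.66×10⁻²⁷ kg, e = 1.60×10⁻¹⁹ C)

The magnetic force provides the centripetal force: qvB = mv²/r, so r = mv/(qB).
r = (9.30×10^-26 kg)(8.44×10^5 m/s) / [(1×1.60×10^-19 C)(3.11×10^-4 T)] = 1580 m.

r ≈ 1.58 km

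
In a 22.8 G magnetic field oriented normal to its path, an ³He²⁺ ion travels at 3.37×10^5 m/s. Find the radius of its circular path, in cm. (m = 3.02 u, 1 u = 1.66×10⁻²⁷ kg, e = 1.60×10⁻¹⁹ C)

r ≈ 232 cm

The magnetic force provides the centripetal force: qvB = mv²/r, so r = mv/(qB).
r = (5.01×10^-27 kg)(3.37×10^5 m/s) / [(2×1.60×10^-19 C)(2.28×10^-3 T)] = 2.32 m.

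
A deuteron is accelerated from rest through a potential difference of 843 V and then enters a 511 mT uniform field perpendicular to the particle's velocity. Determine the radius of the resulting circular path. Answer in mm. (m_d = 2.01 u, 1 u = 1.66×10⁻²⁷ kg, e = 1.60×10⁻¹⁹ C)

r ≈ 11.6 mm

The kinetic energy gained is K = qV = (1×1.60×10^-19)(843) = 1.35×10^-16 J.
v = √(2K/m) = 2.84×10^5 m/s.
r = mv/(qB) = (3.34×10^-27)(2.84×10^5) / [(1×1.60×10^-19)(0.511)] = 0.0116 m.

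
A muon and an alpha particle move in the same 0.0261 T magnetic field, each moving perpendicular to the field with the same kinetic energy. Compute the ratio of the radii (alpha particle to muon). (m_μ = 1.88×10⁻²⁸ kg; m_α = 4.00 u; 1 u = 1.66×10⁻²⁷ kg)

ratio ≈ 2.97

r = √(2mK)/(qB) ⇒ at equal K, r ∝ √m/q.
r_{alpha particle}/r_{muon} = 2.97.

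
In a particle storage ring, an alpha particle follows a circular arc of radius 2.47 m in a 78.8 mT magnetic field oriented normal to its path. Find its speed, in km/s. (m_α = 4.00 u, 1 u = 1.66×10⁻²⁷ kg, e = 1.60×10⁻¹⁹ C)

From qvB = mv²/r, v = qBr/m.
v = (2×1.60×10^-19)(0.0788)(2.47) / (6.64×10^-27) = 9.38×10^6 m/s.

v ≈ 9380 km/s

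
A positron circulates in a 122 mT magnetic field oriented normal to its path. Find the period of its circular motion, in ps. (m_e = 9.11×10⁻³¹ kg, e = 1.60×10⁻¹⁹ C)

T ≈ 293 ps

The cyclotron period is independent of speed: T = 2πm/(qB).
T = 2π(9.11×10^-31) / [(1×1.60×10^-19)(0.122)] = 2.93×10^-10 s.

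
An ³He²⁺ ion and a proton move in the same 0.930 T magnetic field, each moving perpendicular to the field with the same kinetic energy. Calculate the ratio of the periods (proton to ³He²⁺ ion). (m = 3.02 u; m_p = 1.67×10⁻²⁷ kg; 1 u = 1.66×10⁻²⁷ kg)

ratio ≈ 0.666

T = 2πm/(qB) is independent of speed, so T₂/T₁ = (m₂/q₂)/(m₁/q₁).
T_{proton}/T_{³He²⁺ ion} = (1.67×10^-27/1e) / (5.01×10^-27/2e) = 0.666.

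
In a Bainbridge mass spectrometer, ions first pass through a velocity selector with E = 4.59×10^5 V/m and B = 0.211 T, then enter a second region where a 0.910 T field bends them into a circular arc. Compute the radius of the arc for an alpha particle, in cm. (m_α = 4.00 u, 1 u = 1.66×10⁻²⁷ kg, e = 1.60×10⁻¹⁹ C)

r ≈ 4.96 cm

The selector passes v = E/B = 4.59×10^5/0.211 = 2.18×10^6 m/s.
In the deflection region, r = mv/(qB₂) = (6.64×10^-27)(2.18×10^6) / [(2×1.60×10^-19)(0.910)] = 0.0496 m.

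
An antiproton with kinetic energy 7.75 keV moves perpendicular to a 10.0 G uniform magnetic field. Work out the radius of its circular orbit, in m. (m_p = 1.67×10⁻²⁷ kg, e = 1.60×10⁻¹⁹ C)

r ≈ 12.7 m

Convert the energy: K = 7.75 keV = 1.24×10^-15 J.
v = √(2K/m) = √(2·1.24×10^-15/1.67×10^-27) = 1.22×10^6 m/s.
r = mv/(qB) = (1.67×10^-27)(1.22×10^6) / [(1×1.60×10^-19)(1.00×10^-3)] = 12.7 m.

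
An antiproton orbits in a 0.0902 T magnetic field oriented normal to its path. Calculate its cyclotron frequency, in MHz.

f = qB/(2πm) = (1×1.60×10^-19)(0.0902) / [2π(1.67×10^-27)] = 1.38×10^6 Hz.

f ≈ 1.38 MHz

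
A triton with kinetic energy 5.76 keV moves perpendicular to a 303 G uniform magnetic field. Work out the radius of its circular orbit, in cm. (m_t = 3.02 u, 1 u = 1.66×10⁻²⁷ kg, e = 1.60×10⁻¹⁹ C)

Convert the energy: K = 5.76 keV = 9.22×10^-16 J.
v = √(2K/m) = √(2·9.22×10^-16/5.01×10^-27) = 6.06×10^5 m/s.
r = mv/(qB) = (5.01×10^-27)(6.06×10^5) / [(1×1.60×10^-19)(0.0303)] = 0.627 m.

r ≈ 62.7 cm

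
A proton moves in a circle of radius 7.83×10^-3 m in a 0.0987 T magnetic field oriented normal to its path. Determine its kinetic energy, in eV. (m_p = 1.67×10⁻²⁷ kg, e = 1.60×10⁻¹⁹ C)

K ≈ 28.6 eV

v = qBr/m = (1×1.60×10^-19)(0.0987)(7.83×10^-3) / (1.67×10^-27) = 7.40×10^4 m/s.
K = ½mv² = 0.5·(1.67×10^-27)·(7.40×10^4)² = 4.58×10^-18 J = 28.6 eV.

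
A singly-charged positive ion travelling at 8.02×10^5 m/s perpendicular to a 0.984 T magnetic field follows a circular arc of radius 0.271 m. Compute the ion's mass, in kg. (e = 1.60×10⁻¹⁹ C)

qvB = mv²/r ⇒ m = qBr/v.
m = (1×1.60×10^-19)(0.984)(0.271) / (8.02×10^5) = 5.32×10^-26 kg.

m ≈ 5.32×10^-26 kg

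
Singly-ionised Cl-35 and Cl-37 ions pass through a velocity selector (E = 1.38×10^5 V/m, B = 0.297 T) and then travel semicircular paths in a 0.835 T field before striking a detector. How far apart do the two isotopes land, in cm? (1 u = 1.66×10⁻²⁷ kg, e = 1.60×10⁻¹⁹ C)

Both emerge at v = E/B₁ = 4.65×10^5 m/s.
r = mv/(qB₂), so r₁ = 0.2021 m and r₂ = 0.2136 m, giving Δr = 0.0115 m.
After a semicircle each ion lands a diameter 2r from the entry slit, so the separation is 2Δr = 0.0231 m.

Δd ≈ 2.31 cm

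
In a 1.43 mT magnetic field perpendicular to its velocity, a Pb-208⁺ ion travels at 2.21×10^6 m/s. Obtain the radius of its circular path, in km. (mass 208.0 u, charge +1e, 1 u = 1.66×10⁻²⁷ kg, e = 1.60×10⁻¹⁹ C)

r ≈ 3.34 km

The magnetic force provides the centripetal force: qvB = mv²/r, so r = mv/(qB).
r = (3.45×10^-25 kg)(2.21×10^6 m/s) / [(1×1.60×10^-19 C)(1.43×10^-3 T)] = 3340 m.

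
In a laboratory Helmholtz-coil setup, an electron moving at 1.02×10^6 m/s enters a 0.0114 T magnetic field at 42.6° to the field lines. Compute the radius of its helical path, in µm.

Only the perpendicular component v⊥ = v sin42.6° = 6.90×10^5 m/s is bent by the field.
r = m v⊥ /(qB) = (9.11×10^-31)(6.90×10^5) / [(1×1.60×10^-19)(0.0114)] = 3.45×10^-4 m.

r ≈ 345 µm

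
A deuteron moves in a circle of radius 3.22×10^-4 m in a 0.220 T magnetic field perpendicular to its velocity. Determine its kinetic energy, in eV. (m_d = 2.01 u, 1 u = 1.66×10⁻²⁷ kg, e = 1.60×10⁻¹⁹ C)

K ≈ 0.120 eV

v = qBr/m = (1×1.60×10^-19)(0.220)(3.22×10^-4) / (3.34×10^-27) = 3400 m/s.
K = ½mv² = 0.5·(3.34×10^-27)·(3400)² = 1.93×10^-20 J = 0.120 eV.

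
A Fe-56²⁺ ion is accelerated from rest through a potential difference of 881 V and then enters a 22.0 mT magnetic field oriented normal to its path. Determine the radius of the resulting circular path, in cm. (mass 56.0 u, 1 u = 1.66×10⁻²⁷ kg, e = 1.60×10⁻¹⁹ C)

The kinetic energy gained is K = qV = (2×1.60×10^-19)(881) = 2.82×10^-16 J.
v = √(2K/m) = 7.79×10^4 m/s.
r = mv/(qB) = (9.30×10^-26)(7.79×10^4) / [(2×1.60×10^-19)(0.0220)] = 1.03 m.

r ≈ 103 cm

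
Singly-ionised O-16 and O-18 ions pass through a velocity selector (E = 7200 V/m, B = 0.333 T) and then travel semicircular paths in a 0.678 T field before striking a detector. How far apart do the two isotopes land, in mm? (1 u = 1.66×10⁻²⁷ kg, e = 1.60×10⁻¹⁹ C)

Δd ≈ 1.32 mm

Both emerge at v = E/B₁ = 2.16×10^4 m/s.
r = mv/(qB₂), so r₁ = 5.294×10^-3 m and r₂ = 5.956×10^-3 m, giving Δr = 6.62×10^-4 m.
After a semicircle each ion lands a diameter 2r from the entry slit, so the separation is 2Δr = 1.32×10^-3 m.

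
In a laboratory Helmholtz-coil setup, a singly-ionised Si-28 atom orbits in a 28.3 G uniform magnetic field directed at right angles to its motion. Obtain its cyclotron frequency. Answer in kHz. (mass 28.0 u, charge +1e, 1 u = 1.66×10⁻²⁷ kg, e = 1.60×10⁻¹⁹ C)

f ≈ 1.55 kHz

f = qB/(2πm) = (1×1.60×10^-19)(2.83×10^-3) / [2π(4.65×10^-26)] = 1550 Hz.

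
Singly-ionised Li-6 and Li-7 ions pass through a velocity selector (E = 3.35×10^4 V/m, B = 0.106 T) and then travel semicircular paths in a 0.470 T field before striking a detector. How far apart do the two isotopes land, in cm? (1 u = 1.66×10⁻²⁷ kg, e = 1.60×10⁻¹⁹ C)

Δd ≈ 1.40 cm

Both emerge at v = E/B₁ = 3.16×10^5 m/s.
r = mv/(qB₂), so r₁ = 0.04186 m and r₂ = 0.04883 m, giving Δr = 6.98×10^-3 m.
After a semicircle each ion lands a diameter 2r from the entry slit, so the separation is 2Δr = 0.0140 m.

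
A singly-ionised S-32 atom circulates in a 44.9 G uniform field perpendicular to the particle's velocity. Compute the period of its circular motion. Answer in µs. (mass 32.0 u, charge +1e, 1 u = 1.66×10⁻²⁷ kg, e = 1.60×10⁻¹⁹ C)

T ≈ 465 µs

The cyclotron period is independent of speed: T = 2πm/(qB).
T = 2π(5.31×10^-26) / [(1×1.60×10^-19)(4.49×10^-3)] = 4.65×10^-4 s.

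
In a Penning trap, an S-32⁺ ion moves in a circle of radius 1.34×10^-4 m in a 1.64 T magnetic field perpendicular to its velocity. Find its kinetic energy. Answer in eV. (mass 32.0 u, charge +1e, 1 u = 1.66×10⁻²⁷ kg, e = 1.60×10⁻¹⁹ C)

v = qBr/m = (1×1.60×10^-19)(1.64)(1.34×10^-4) / (5.31×10^-26) = 662 m/s.
K = ½mv² = 0.5·(5.31×10^-26)·(662)² = 1.16×10^-20 J = 0.0727 eV.

K ≈ 0.0727 eV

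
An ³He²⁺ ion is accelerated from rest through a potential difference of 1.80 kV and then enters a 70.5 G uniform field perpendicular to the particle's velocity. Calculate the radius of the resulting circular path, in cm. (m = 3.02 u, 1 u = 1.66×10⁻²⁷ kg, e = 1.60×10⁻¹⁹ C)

The kinetic energy gained is K = qV = (2×1.60×10^-19)(1800) = 5.76×10^-16 J.
v = √(2K/m) = 4.79×10^5 m/s.
r = mv/(qB) = (5.01×10^-27)(4.79×10^5) / [(2×1.60×10^-19)(7.05×10^-3)] = 1.07 m.

r ≈ 107 cm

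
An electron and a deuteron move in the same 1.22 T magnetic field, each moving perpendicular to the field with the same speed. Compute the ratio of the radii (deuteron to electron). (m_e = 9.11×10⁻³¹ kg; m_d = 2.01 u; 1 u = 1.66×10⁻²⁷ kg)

ratio ≈ 3660

r = mv/(qB) ⇒ at equal v, r ∝ m/q.
r_{deuteron}/r_{electron} = 3660.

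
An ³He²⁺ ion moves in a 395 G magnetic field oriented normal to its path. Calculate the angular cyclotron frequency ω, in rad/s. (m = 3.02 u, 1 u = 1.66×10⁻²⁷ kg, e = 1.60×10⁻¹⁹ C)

ω = qB/m = (2×1.60×10^-19)(0.0395) / (5.01×10^-27) = 2.52×10^6 rad/s.

ω ≈ 2.52×10^6 rad/s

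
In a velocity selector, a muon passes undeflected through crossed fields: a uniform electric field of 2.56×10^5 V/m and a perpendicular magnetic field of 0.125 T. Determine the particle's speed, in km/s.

v ≈ 2050 km/s

For zero net force, qE = qvB, so v = E/B.
v = (2.56×10^5) / (0.125) = 2.05×10^6 m/s.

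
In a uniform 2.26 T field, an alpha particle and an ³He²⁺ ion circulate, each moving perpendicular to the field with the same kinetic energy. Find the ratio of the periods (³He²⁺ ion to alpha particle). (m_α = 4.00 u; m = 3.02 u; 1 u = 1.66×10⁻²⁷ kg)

T = 2πm/(qB) is independent of speed, so T₂/T₁ = (m₂/q₂)/(m₁/q₁).
T_{³He²⁺ ion}/T_{alpha particle} = (5.01×10^-27/2e) / (6.64×10^-27/2e) = 0.755.

ratio ≈ 0.755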